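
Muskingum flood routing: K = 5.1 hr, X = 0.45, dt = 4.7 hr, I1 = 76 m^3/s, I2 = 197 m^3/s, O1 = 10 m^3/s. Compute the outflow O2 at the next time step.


Muskingum coefficients:
denom = 2*K*(1-X) + dt = 2*5.1*(1-0.45) + 4.7 = 10.31.
C0 = (dt - 2*K*X)/denom = (4.7 - 2*5.1*0.45)/10.31 = 0.0107.
C1 = (dt + 2*K*X)/denom = (4.7 + 2*5.1*0.45)/10.31 = 0.9011.
C2 = (2*K*(1-X) - dt)/denom = 0.0883.
O2 = C0*I2 + C1*I1 + C2*O1
   = 0.0107*197 + 0.9011*76 + 0.0883*10
   = 71.47 m^3/s.

71.47


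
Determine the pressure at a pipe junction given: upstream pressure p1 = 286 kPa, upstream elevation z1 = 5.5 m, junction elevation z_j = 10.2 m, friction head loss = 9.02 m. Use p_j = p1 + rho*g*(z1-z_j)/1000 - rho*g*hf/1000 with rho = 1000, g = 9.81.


Junction pressure: p_j = p1 + rho*g*(z1 - z_j)/1000 - rho*g*hf/1000.
Elevation term = 1000*9.81*(5.5 - 10.2)/1000 = -46.107 kPa.
Friction term = 1000*9.81*9.02/1000 = 88.486 kPa.
p_j = 286 + -46.107 - 88.486 = 151.41 kPa.

151.41


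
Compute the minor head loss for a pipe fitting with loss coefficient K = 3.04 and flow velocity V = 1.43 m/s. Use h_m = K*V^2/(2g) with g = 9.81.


Minor loss formula: h_m = K * V^2/(2g).
V^2 = 1.43^2 = 2.0449.
V^2/(2g) = 2.0449 / 19.62 = 0.1042 m.
h_m = 3.04 * 0.1042 = 0.3168 m.

0.3168


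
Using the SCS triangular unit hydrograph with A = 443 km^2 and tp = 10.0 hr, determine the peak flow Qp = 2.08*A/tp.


SCS formula: Qp = 2.08 * A / tp.
Qp = 2.08 * 443 / 10.0
   = 921.44 / 10.0
   = 92.14 m^3/s per cm.

92.14


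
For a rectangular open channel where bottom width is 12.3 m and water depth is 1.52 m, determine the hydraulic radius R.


For a rectangular section:
Flow area A = b * y = 12.3 * 1.52 = 18.7 m^2.
Wetted perimeter P = b + 2y = 12.3 + 2*1.52 = 15.34 m.
Hydraulic radius R = A/P = 18.7 / 15.34 = 1.2188 m.

1.2188


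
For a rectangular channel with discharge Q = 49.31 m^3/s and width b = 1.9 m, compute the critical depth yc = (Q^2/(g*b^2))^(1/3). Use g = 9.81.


Using yc = (Q^2 / (g * b^2))^(1/3):
Q^2 = 49.31^2 = 2431.48.
g * b^2 = 9.81 * 1.9^2 = 9.81 * 3.61 = 35.41.
Q^2 / (g*b^2) = 2431.48 / 35.41 = 68.6665.
yc = 68.6665^(1/3) = 4.0948 m.

4.0948


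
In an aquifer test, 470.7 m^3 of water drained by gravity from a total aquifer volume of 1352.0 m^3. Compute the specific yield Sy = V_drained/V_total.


Specific yield Sy = Volume drained / Total volume.
Sy = 470.7 / 1352.0
   = 0.3482.

0.3482


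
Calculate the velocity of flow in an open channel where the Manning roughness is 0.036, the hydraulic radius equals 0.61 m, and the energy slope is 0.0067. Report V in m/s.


Manning's equation gives V = (1/n) * R^(2/3) * S^(1/2).
First, compute R^(2/3) = 0.61^(2/3) = 0.7193.
Next, S^(1/2) = 0.0067^(1/2) = 0.081854.
Then 1/n = 1/0.036 = 27.78.
V = 27.78 * 0.7193 * 0.081854 = 1.6354 m/s.

1.6354


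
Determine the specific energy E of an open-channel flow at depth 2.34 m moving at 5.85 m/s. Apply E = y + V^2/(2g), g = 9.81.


Specific energy E = y + V^2/(2g).
Velocity head = V^2/(2g) = 5.85^2 / (2*9.81) = 34.2225 / 19.62 = 1.7443 m.
E = 2.34 + 1.7443 = 4.0843 m.

4.0843


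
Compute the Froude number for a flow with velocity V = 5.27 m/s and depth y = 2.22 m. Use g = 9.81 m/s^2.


The Froude number is defined as Fr = V / sqrt(g*y).
g*y = 9.81 * 2.22 = 21.7782.
sqrt(g*y) = sqrt(21.7782) = 4.6667.
Fr = 5.27 / 4.6667 = 1.1293.

1.1293


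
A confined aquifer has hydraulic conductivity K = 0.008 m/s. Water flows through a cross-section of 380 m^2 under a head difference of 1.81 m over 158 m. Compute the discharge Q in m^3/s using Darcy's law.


Darcy's law: Q = K * A * i, where i = dh/L.
Hydraulic gradient i = 1.81 / 158 = 0.011456.
Q = 0.008 * 380 * 0.011456
  = 0.0348 m^3/s.

0.0348


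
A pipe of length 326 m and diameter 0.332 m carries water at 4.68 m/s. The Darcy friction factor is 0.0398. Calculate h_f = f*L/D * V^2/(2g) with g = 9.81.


Darcy-Weisbach equation: h_f = f * (L/D) * V^2/(2g).
f * L/D = 0.0398 * 326/0.332 = 39.0807.
V^2/(2g) = 4.68^2 / (2*9.81) = 21.9024 / 19.62 = 1.1163 m.
h_f = 39.0807 * 1.1163 = 43.627 m.

43.627


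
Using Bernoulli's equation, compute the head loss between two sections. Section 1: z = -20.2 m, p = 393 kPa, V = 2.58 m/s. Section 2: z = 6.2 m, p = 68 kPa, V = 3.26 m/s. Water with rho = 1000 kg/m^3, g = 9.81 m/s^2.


Total head at each section: H = z + p/(rho*g) + V^2/(2g).
H1 = -20.2 + 393*1000/(1000*9.81) + 2.58^2/(2*9.81)
   = -20.2 + 40.061 + 0.3393
   = 20.2 m.
H2 = 6.2 + 68*1000/(1000*9.81) + 3.26^2/(2*9.81)
   = 6.2 + 6.932 + 0.5417
   = 13.673 m.
h_L = H1 - H2 = 20.2 - 13.673 = 6.527 m.

6.527


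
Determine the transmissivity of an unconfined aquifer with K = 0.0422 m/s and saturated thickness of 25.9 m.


Transmissivity is defined as T = K * h.
T = 0.0422 * 25.9
  = 1.093 m^2/s.

1.093


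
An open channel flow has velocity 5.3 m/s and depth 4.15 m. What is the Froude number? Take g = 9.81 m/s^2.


The Froude number is defined as Fr = V / sqrt(g*y).
g*y = 9.81 * 4.15 = 40.7115.
sqrt(g*y) = sqrt(40.7115) = 6.3806.
Fr = 5.3 / 6.3806 = 0.8306.

0.8306


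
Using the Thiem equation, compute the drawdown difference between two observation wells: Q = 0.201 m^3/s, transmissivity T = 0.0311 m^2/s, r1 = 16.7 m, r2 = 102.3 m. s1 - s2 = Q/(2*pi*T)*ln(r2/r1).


Thiem equation: s1 - s2 = Q/(2*pi*T) * ln(r2/r1).
ln(r2/r1) = ln(102.3/16.7) = 1.8125.
Q/(2*pi*T) = 0.201 / (2*pi*0.0311) = 0.201 / 0.1954 = 1.0286.
s1 - s2 = 1.0286 * 1.8125 = 1.8644 m.

1.8644


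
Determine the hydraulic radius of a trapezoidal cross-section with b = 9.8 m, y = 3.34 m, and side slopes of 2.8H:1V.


For a trapezoidal section with side slope z:
A = (b + z*y)*y = (9.8 + 2.8*3.34)*3.34 = 63.968 m^2.
P = b + 2*y*sqrt(1 + z^2) = 9.8 + 2*3.34*sqrt(1 + 2.8^2) = 29.661 m.
R = A/P = 63.968 / 29.661 = 2.1566 m.

2.1566


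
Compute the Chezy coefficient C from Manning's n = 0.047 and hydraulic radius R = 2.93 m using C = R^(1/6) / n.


The Chezy coefficient relates to Manning's n through C = R^(1/6) / n.
R^(1/6) = 2.93^(1/6) = 1.196221.
C = 1.196221 / 0.047 = 25.45 m^(1/2)/s.

25.45


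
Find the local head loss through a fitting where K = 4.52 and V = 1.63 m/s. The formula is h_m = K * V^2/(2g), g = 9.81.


Minor loss formula: h_m = K * V^2/(2g).
V^2 = 1.63^2 = 2.6569.
V^2/(2g) = 2.6569 / 19.62 = 0.1354 m.
h_m = 4.52 * 0.1354 = 0.6121 m.

0.6121


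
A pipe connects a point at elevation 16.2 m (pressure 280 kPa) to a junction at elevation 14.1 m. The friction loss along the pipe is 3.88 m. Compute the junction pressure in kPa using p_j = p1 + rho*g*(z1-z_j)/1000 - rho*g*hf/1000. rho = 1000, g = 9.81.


Junction pressure: p_j = p1 + rho*g*(z1 - z_j)/1000 - rho*g*hf/1000.
Elevation term = 1000*9.81*(16.2 - 14.1)/1000 = 20.601 kPa.
Friction term = 1000*9.81*3.88/1000 = 38.063 kPa.
p_j = 280 + 20.601 - 38.063 = 262.54 kPa.

262.54


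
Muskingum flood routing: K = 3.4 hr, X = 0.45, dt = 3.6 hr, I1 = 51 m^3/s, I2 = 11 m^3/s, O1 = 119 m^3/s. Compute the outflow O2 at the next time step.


Muskingum coefficients:
denom = 2*K*(1-X) + dt = 2*3.4*(1-0.45) + 3.6 = 7.34.
C0 = (dt - 2*K*X)/denom = (3.6 - 2*3.4*0.45)/7.34 = 0.0736.
C1 = (dt + 2*K*X)/denom = (3.6 + 2*3.4*0.45)/7.34 = 0.9074.
C2 = (2*K*(1-X) - dt)/denom = 0.0191.
O2 = C0*I2 + C1*I1 + C2*O1
   = 0.0736*11 + 0.9074*51 + 0.0191*119
   = 49.35 m^3/s.

49.35


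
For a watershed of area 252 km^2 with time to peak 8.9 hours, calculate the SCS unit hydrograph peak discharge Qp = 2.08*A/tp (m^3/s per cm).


SCS formula: Qp = 2.08 * A / tp.
Qp = 2.08 * 252 / 8.9
   = 524.16 / 8.9
   = 58.89 m^3/s per cm.

58.89


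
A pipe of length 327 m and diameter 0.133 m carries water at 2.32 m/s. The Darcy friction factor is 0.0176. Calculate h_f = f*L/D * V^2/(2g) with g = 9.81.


Darcy-Weisbach equation: h_f = f * (L/D) * V^2/(2g).
f * L/D = 0.0176 * 327/0.133 = 43.2722.
V^2/(2g) = 2.32^2 / (2*9.81) = 5.3824 / 19.62 = 0.2743 m.
h_f = 43.2722 * 0.2743 = 11.871 m.

11.871


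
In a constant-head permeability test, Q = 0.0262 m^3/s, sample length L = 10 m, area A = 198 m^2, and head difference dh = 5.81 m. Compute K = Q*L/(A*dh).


From K = Q*L / (A*dh):
Numerator: Q*L = 0.0262 * 10 = 0.262.
Denominator: A*dh = 198 * 5.81 = 1150.38.
K = 0.262 / 1150.38 = 0.000228 m/s.

0.000228


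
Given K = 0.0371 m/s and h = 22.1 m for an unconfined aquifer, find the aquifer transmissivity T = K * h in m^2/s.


Transmissivity is defined as T = K * h.
T = 0.0371 * 22.1
  = 0.8199 m^2/s.

0.8199


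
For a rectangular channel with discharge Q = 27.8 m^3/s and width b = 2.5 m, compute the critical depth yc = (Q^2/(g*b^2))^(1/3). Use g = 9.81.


Using yc = (Q^2 / (g * b^2))^(1/3):
Q^2 = 27.8^2 = 772.84.
g * b^2 = 9.81 * 2.5^2 = 9.81 * 6.25 = 61.31.
Q^2 / (g*b^2) = 772.84 / 61.31 = 12.6054.
yc = 12.6054^(1/3) = 2.3273 m.

2.3273


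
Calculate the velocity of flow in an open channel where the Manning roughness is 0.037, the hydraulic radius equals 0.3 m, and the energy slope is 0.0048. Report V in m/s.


Manning's equation gives V = (1/n) * R^(2/3) * S^(1/2).
First, compute R^(2/3) = 0.3^(2/3) = 0.4481.
Next, S^(1/2) = 0.0048^(1/2) = 0.069282.
Then 1/n = 1/0.037 = 27.03.
V = 27.03 * 0.4481 * 0.069282 = 0.8391 m/s.

0.8391


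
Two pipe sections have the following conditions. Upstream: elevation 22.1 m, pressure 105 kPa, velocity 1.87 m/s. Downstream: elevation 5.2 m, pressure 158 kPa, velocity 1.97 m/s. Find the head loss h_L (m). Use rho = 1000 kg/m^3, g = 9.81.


Total head at each section: H = z + p/(rho*g) + V^2/(2g).
H1 = 22.1 + 105*1000/(1000*9.81) + 1.87^2/(2*9.81)
   = 22.1 + 10.703 + 0.1782
   = 32.982 m.
H2 = 5.2 + 158*1000/(1000*9.81) + 1.97^2/(2*9.81)
   = 5.2 + 16.106 + 0.1978
   = 21.504 m.
h_L = H1 - H2 = 32.982 - 21.504 = 11.478 m.

11.478


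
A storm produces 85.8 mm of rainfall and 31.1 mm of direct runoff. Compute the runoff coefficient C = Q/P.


The runoff coefficient C = runoff depth / rainfall depth.
C = 31.1 / 85.8
  = 0.3625.

0.3625


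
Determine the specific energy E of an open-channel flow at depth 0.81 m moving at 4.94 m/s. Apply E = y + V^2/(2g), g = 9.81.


Specific energy E = y + V^2/(2g).
Velocity head = V^2/(2g) = 4.94^2 / (2*9.81) = 24.4036 / 19.62 = 1.2438 m.
E = 0.81 + 1.2438 = 2.0538 m.

2.0538


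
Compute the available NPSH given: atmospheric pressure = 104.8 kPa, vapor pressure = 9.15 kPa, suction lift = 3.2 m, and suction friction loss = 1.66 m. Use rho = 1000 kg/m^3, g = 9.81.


NPSHa = p_atm/(rho*g) - z_s - hf_s - p_vap/(rho*g).
p_atm/(rho*g) = 104.8*1000 / (1000*9.81) = 10.683 m.
p_vap/(rho*g) = 9.15*1000 / (1000*9.81) = 0.933 m.
NPSHa = 10.683 - 3.2 - 1.66 - 0.933
      = 4.89 m.

4.89


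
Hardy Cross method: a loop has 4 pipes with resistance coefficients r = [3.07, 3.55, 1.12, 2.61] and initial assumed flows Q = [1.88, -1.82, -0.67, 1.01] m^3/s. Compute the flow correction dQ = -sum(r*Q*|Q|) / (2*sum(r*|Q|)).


Numerator terms (r*Q*|Q|): 3.07*1.88*|1.88| = 10.8506; 3.55*-1.82*|-1.82| = -11.759; 1.12*-0.67*|-0.67| = -0.5028; 2.61*1.01*|1.01| = 2.6625.
Sum of numerator = 1.2513.
Denominator terms (r*|Q|): 3.07*|1.88| = 5.7716; 3.55*|-1.82| = 6.461; 1.12*|-0.67| = 0.7504; 2.61*|1.01| = 2.6361.
2 * sum of denominator = 2 * 15.6191 = 31.2382.
dQ = -1.2513 / 31.2382 = -0.0401 m^3/s.

-0.0401


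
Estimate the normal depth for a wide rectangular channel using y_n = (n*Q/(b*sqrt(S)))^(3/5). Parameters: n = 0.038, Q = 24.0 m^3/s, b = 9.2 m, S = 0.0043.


We use the wide-channel approximation y_n = (n*Q/(b*sqrt(S)))^(3/5).
sqrt(S) = sqrt(0.0043) = 0.065574.
Numerator: n*Q = 0.038 * 24.0 = 0.912.
Denominator: b*sqrt(S) = 9.2 * 0.065574 = 0.603281.
arg = 1.5117.
y_n = 1.5117^(3/5) = 1.2814 m.

1.2814


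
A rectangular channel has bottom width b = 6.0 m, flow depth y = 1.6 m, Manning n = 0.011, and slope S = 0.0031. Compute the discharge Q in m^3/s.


For a rectangular channel, the cross-sectional area A = b * y = 6.0 * 1.6 = 9.6 m^2.
The wetted perimeter P = b + 2y = 6.0 + 2*1.6 = 9.2 m.
Hydraulic radius R = A/P = 9.6/9.2 = 1.0435 m.
Velocity V = (1/n)*R^(2/3)*S^(1/2) = (1/0.011)*1.0435^(2/3)*0.0031^(1/2) = 5.2073 m/s.
Discharge Q = A * V = 9.6 * 5.2073 = 49.99 m^3/s.

49.99


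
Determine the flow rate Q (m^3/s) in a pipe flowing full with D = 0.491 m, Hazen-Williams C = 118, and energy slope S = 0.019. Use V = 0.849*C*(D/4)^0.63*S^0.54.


For a full circular pipe, R = D/4 = 0.491/4 = 0.1227 m.
V = 0.849 * 118 * 0.1227^0.63 * 0.019^0.54
  = 0.849 * 118 * 0.266737 * 0.117632
  = 3.1434 m/s.
Pipe area A = pi*D^2/4 = pi*0.491^2/4 = 0.1893 m^2.
Q = A * V = 0.1893 * 3.1434 = 0.5952 m^3/s.

0.5952


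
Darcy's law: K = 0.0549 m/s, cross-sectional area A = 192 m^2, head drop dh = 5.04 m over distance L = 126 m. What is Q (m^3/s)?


Darcy's law: Q = K * A * i, where i = dh/L.
Hydraulic gradient i = 5.04 / 126 = 0.04.
Q = 0.0549 * 192 * 0.04
  = 0.4216 m^3/s.

0.4216


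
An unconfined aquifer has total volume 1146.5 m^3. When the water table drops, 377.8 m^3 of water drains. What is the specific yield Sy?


Specific yield Sy = Volume drained / Total volume.
Sy = 377.8 / 1146.5
   = 0.3295.

0.3295


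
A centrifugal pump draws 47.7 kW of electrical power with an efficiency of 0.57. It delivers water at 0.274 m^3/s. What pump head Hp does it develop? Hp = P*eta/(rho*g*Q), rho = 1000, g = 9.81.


Pump head formula: Hp = P * eta / (rho * g * Q).
Numerator: P * eta = 47.7 * 1000 * 0.57 = 27189.0 W.
Denominator: rho * g * Q = 1000 * 9.81 * 0.274 = 2687.94.
Hp = 27189.0 / 2687.94 = 10.12 m.

10.12


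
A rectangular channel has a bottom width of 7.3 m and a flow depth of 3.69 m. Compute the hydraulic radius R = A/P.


For a rectangular section:
Flow area A = b * y = 7.3 * 3.69 = 26.94 m^2.
Wetted perimeter P = b + 2y = 7.3 + 2*3.69 = 14.68 m.
Hydraulic radius R = A/P = 26.94 / 14.68 = 1.8349 m.

1.8349


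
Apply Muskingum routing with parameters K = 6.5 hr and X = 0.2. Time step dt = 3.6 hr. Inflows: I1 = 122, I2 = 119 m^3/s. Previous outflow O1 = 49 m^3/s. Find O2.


Muskingum coefficients:
denom = 2*K*(1-X) + dt = 2*6.5*(1-0.2) + 3.6 = 14.0.
C0 = (dt - 2*K*X)/denom = (3.6 - 2*6.5*0.2)/14.0 = 0.0714.
C1 = (dt + 2*K*X)/denom = (3.6 + 2*6.5*0.2)/14.0 = 0.4429.
C2 = (2*K*(1-X) - dt)/denom = 0.4857.
O2 = C0*I2 + C1*I1 + C2*O1
   = 0.0714*119 + 0.4429*122 + 0.4857*49
   = 86.33 m^3/s.

86.33


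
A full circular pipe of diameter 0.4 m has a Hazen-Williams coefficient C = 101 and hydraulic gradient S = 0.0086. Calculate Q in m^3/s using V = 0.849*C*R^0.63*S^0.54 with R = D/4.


For a full circular pipe, R = D/4 = 0.4/4 = 0.1 m.
V = 0.849 * 101 * 0.1^0.63 * 0.0086^0.54
  = 0.849 * 101 * 0.234423 * 0.076671
  = 1.5412 m/s.
Pipe area A = pi*D^2/4 = pi*0.4^2/4 = 0.1257 m^2.
Q = A * V = 0.1257 * 1.5412 = 0.1937 m^3/s.

0.1937


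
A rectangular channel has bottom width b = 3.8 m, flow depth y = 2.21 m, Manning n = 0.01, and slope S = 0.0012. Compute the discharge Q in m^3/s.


For a rectangular channel, the cross-sectional area A = b * y = 3.8 * 2.21 = 8.4 m^2.
The wetted perimeter P = b + 2y = 3.8 + 2*2.21 = 8.22 m.
Hydraulic radius R = A/P = 8.4/8.22 = 1.0217 m.
Velocity V = (1/n)*R^(2/3)*S^(1/2) = (1/0.01)*1.0217^(2/3)*0.0012^(1/2) = 3.5139 m/s.
Discharge Q = A * V = 8.4 * 3.5139 = 29.51 m^3/s.

29.51


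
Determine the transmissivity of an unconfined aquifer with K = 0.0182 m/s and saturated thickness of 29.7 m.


Transmissivity is defined as T = K * h.
T = 0.0182 * 29.7
  = 0.5405 m^2/s.

0.5405


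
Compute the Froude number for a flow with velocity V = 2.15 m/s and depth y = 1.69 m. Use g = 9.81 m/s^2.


The Froude number is defined as Fr = V / sqrt(g*y).
g*y = 9.81 * 1.69 = 16.5789.
sqrt(g*y) = sqrt(16.5789) = 4.0717.
Fr = 2.15 / 4.0717 = 0.528.

0.528


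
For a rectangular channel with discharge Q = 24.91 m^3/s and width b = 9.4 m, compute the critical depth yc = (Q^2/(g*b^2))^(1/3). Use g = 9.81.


Using yc = (Q^2 / (g * b^2))^(1/3):
Q^2 = 24.91^2 = 620.51.
g * b^2 = 9.81 * 9.4^2 = 9.81 * 88.36 = 866.81.
Q^2 / (g*b^2) = 620.51 / 866.81 = 0.7159.
yc = 0.7159^(1/3) = 0.8946 m.

0.8946


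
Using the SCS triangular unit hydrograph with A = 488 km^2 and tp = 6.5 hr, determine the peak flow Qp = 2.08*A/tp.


SCS formula: Qp = 2.08 * A / tp.
Qp = 2.08 * 488 / 6.5
   = 1015.04 / 6.5
   = 156.16 m^3/s per cm.

156.16


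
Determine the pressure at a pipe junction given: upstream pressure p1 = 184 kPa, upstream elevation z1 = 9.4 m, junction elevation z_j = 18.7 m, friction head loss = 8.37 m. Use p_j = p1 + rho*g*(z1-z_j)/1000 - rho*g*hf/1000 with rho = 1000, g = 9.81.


Junction pressure: p_j = p1 + rho*g*(z1 - z_j)/1000 - rho*g*hf/1000.
Elevation term = 1000*9.81*(9.4 - 18.7)/1000 = -91.233 kPa.
Friction term = 1000*9.81*8.37/1000 = 82.11 kPa.
p_j = 184 + -91.233 - 82.11 = 10.66 kPa.

10.66


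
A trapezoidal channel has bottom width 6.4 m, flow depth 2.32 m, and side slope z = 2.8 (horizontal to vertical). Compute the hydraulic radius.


For a trapezoidal section with side slope z:
A = (b + z*y)*y = (6.4 + 2.8*2.32)*2.32 = 29.919 m^2.
P = b + 2*y*sqrt(1 + z^2) = 6.4 + 2*2.32*sqrt(1 + 2.8^2) = 20.196 m.
R = A/P = 29.919 / 20.196 = 1.4814 m.

1.4814


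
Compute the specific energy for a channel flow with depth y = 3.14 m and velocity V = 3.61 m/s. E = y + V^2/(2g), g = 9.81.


Specific energy E = y + V^2/(2g).
Velocity head = V^2/(2g) = 3.61^2 / (2*9.81) = 13.0321 / 19.62 = 0.6642 m.
E = 3.14 + 0.6642 = 3.8042 m.

3.8042


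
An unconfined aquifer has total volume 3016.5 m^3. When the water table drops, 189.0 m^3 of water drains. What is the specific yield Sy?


Specific yield Sy = Volume drained / Total volume.
Sy = 189.0 / 3016.5
   = 0.0627.

0.0627


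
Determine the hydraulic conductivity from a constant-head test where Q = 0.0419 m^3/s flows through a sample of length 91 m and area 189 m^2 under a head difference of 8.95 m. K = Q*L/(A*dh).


From K = Q*L / (A*dh):
Numerator: Q*L = 0.0419 * 91 = 3.8129.
Denominator: A*dh = 189 * 8.95 = 1691.55.
K = 3.8129 / 1691.55 = 0.002254 m/s.

0.002254


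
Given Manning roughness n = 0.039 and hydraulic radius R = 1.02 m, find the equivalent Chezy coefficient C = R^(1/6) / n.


The Chezy coefficient relates to Manning's n through C = R^(1/6) / n.
R^(1/6) = 1.02^(1/6) = 1.003306.
C = 1.003306 / 0.039 = 25.73 m^(1/2)/s.

25.73


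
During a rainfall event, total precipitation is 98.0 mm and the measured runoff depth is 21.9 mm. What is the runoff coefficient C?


The runoff coefficient C = runoff depth / rainfall depth.
C = 21.9 / 98.0
  = 0.2235.

0.2235


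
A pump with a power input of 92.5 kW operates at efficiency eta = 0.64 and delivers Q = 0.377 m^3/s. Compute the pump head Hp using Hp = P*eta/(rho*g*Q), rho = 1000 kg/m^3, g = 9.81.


Pump head formula: Hp = P * eta / (rho * g * Q).
Numerator: P * eta = 92.5 * 1000 * 0.64 = 59200.0 W.
Denominator: rho * g * Q = 1000 * 9.81 * 0.377 = 3698.37.
Hp = 59200.0 / 3698.37 = 16.01 m.

16.01


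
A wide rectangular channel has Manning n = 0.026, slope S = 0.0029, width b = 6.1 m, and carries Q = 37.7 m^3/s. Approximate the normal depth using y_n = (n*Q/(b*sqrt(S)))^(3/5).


We use the wide-channel approximation y_n = (n*Q/(b*sqrt(S)))^(3/5).
sqrt(S) = sqrt(0.0029) = 0.053852.
Numerator: n*Q = 0.026 * 37.7 = 0.9802.
Denominator: b*sqrt(S) = 6.1 * 0.053852 = 0.328497.
arg = 2.9839.
y_n = 2.9839^(3/5) = 1.927 m.

1.927


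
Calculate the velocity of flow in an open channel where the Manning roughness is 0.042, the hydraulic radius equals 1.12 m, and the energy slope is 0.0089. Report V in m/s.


Manning's equation gives V = (1/n) * R^(2/3) * S^(1/2).
First, compute R^(2/3) = 1.12^(2/3) = 1.0785.
Next, S^(1/2) = 0.0089^(1/2) = 0.09434.
Then 1/n = 1/0.042 = 23.81.
V = 23.81 * 1.0785 * 0.09434 = 2.4225 m/s.

2.4225


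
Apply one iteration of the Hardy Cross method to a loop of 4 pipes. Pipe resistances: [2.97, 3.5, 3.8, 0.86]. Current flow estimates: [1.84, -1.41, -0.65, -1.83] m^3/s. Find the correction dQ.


Numerator terms (r*Q*|Q|): 2.97*1.84*|1.84| = 10.0552; 3.5*-1.41*|-1.41| = -6.9583; 3.8*-0.65*|-0.65| = -1.6055; 0.86*-1.83*|-1.83| = -2.8801.
Sum of numerator = -1.3887.
Denominator terms (r*|Q|): 2.97*|1.84| = 5.4648; 3.5*|-1.41| = 4.935; 3.8*|-0.65| = 2.47; 0.86*|-1.83| = 1.5738.
2 * sum of denominator = 2 * 14.4436 = 28.8872.
dQ = --1.3887 / 28.8872 = 0.0481 m^3/s.

0.0481


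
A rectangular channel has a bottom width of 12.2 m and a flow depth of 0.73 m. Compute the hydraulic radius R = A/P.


For a rectangular section:
Flow area A = b * y = 12.2 * 0.73 = 8.91 m^2.
Wetted perimeter P = b + 2y = 12.2 + 2*0.73 = 13.66 m.
Hydraulic radius R = A/P = 8.91 / 13.66 = 0.652 m.

0.652


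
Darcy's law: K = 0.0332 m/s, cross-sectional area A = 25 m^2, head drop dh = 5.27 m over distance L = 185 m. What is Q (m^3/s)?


Darcy's law: Q = K * A * i, where i = dh/L.
Hydraulic gradient i = 5.27 / 185 = 0.028486.
Q = 0.0332 * 25 * 0.028486
  = 0.0236 m^3/s.

0.0236


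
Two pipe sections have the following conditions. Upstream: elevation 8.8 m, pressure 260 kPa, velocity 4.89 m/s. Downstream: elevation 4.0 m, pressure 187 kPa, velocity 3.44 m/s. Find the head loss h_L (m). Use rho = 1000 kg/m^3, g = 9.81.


Total head at each section: H = z + p/(rho*g) + V^2/(2g).
H1 = 8.8 + 260*1000/(1000*9.81) + 4.89^2/(2*9.81)
   = 8.8 + 26.504 + 1.2188
   = 36.522 m.
H2 = 4.0 + 187*1000/(1000*9.81) + 3.44^2/(2*9.81)
   = 4.0 + 19.062 + 0.6031
   = 23.665 m.
h_L = H1 - H2 = 36.522 - 23.665 = 12.857 m.

12.857


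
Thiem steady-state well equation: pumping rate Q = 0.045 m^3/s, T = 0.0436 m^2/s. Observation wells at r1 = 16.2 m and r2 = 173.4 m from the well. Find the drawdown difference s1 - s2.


Thiem equation: s1 - s2 = Q/(2*pi*T) * ln(r2/r1).
ln(r2/r1) = ln(173.4/16.2) = 2.3706.
Q/(2*pi*T) = 0.045 / (2*pi*0.0436) = 0.045 / 0.2739 = 0.1643.
s1 - s2 = 0.1643 * 2.3706 = 0.3894 m.

0.3894


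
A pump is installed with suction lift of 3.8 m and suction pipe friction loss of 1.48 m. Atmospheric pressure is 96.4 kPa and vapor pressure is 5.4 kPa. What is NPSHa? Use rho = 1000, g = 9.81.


NPSHa = p_atm/(rho*g) - z_s - hf_s - p_vap/(rho*g).
p_atm/(rho*g) = 96.4*1000 / (1000*9.81) = 9.827 m.
p_vap/(rho*g) = 5.4*1000 / (1000*9.81) = 0.55 m.
NPSHa = 9.827 - 3.8 - 1.48 - 0.55
      = 4.0 m.

4.0


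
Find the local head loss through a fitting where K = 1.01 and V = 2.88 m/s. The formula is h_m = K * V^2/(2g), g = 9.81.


Minor loss formula: h_m = K * V^2/(2g).
V^2 = 2.88^2 = 8.2944.
V^2/(2g) = 8.2944 / 19.62 = 0.4228 m.
h_m = 1.01 * 0.4228 = 0.427 m.

0.427


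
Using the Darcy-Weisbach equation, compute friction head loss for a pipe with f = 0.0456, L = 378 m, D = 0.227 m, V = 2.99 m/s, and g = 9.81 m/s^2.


Darcy-Weisbach equation: h_f = f * (L/D) * V^2/(2g).
f * L/D = 0.0456 * 378/0.227 = 75.933.
V^2/(2g) = 2.99^2 / (2*9.81) = 8.9401 / 19.62 = 0.4557 m.
h_f = 75.933 * 0.4557 = 34.6 m.

34.6


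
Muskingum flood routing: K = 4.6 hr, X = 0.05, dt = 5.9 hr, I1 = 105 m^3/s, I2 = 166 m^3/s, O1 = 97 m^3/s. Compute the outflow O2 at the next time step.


Muskingum coefficients:
denom = 2*K*(1-X) + dt = 2*4.6*(1-0.05) + 5.9 = 14.64.
C0 = (dt - 2*K*X)/denom = (5.9 - 2*4.6*0.05)/14.64 = 0.3716.
C1 = (dt + 2*K*X)/denom = (5.9 + 2*4.6*0.05)/14.64 = 0.4344.
C2 = (2*K*(1-X) - dt)/denom = 0.194.
O2 = C0*I2 + C1*I1 + C2*O1
   = 0.3716*166 + 0.4344*105 + 0.194*97
   = 126.11 m^3/s.

126.11


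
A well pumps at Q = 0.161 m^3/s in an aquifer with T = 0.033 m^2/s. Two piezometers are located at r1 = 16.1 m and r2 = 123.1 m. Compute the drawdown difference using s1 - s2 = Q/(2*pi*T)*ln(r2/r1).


Thiem equation: s1 - s2 = Q/(2*pi*T) * ln(r2/r1).
ln(r2/r1) = ln(123.1/16.1) = 2.0342.
Q/(2*pi*T) = 0.161 / (2*pi*0.033) = 0.161 / 0.2073 = 0.7765.
s1 - s2 = 0.7765 * 2.0342 = 1.5795 m.

1.5795


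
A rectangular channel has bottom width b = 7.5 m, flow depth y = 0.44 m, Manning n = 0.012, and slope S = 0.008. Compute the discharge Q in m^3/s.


For a rectangular channel, the cross-sectional area A = b * y = 7.5 * 0.44 = 3.3 m^2.
The wetted perimeter P = b + 2y = 7.5 + 2*0.44 = 8.38 m.
Hydraulic radius R = A/P = 3.3/8.38 = 0.3938 m.
Velocity V = (1/n)*R^(2/3)*S^(1/2) = (1/0.012)*0.3938^(2/3)*0.008^(1/2) = 4.0045 m/s.
Discharge Q = A * V = 3.3 * 4.0045 = 13.215 m^3/s.

13.215


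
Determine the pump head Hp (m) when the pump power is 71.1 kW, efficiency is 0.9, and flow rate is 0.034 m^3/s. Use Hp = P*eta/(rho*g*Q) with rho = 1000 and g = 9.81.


Pump head formula: Hp = P * eta / (rho * g * Q).
Numerator: P * eta = 71.1 * 1000 * 0.9 = 63990.0 W.
Denominator: rho * g * Q = 1000 * 9.81 * 0.034 = 333.54.
Hp = 63990.0 / 333.54 = 191.85 m.

191.85


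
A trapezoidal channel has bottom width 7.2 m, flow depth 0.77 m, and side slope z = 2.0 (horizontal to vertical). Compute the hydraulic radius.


For a trapezoidal section with side slope z:
A = (b + z*y)*y = (7.2 + 2.0*0.77)*0.77 = 6.73 m^2.
P = b + 2*y*sqrt(1 + z^2) = 7.2 + 2*0.77*sqrt(1 + 2.0^2) = 10.644 m.
R = A/P = 6.73 / 10.644 = 0.6323 m.

0.6323


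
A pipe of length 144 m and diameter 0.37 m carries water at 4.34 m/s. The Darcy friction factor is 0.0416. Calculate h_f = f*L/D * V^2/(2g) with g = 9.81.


Darcy-Weisbach equation: h_f = f * (L/D) * V^2/(2g).
f * L/D = 0.0416 * 144/0.37 = 16.1903.
V^2/(2g) = 4.34^2 / (2*9.81) = 18.8356 / 19.62 = 0.96 m.
h_f = 16.1903 * 0.96 = 15.543 m.

15.543


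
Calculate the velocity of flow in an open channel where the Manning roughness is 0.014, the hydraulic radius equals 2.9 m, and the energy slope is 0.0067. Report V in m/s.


Manning's equation gives V = (1/n) * R^(2/3) * S^(1/2).
First, compute R^(2/3) = 2.9^(2/3) = 2.0336.
Next, S^(1/2) = 0.0067^(1/2) = 0.081854.
Then 1/n = 1/0.014 = 71.43.
V = 71.43 * 2.0336 * 0.081854 = 11.8898 m/s.

11.8898


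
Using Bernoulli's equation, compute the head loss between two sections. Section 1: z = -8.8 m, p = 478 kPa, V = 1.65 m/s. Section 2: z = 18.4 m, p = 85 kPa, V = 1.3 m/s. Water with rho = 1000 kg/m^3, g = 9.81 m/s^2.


Total head at each section: H = z + p/(rho*g) + V^2/(2g).
H1 = -8.8 + 478*1000/(1000*9.81) + 1.65^2/(2*9.81)
   = -8.8 + 48.726 + 0.1388
   = 40.065 m.
H2 = 18.4 + 85*1000/(1000*9.81) + 1.3^2/(2*9.81)
   = 18.4 + 8.665 + 0.0861
   = 27.151 m.
h_L = H1 - H2 = 40.065 - 27.151 = 12.914 m.

12.914


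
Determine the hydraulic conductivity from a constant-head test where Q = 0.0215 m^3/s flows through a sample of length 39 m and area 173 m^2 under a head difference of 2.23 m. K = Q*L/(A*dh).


From K = Q*L / (A*dh):
Numerator: Q*L = 0.0215 * 39 = 0.8385.
Denominator: A*dh = 173 * 2.23 = 385.79.
K = 0.8385 / 385.79 = 0.002173 m/s.

0.002173


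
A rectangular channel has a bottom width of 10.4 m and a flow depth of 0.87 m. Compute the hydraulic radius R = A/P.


For a rectangular section:
Flow area A = b * y = 10.4 * 0.87 = 9.05 m^2.
Wetted perimeter P = b + 2y = 10.4 + 2*0.87 = 12.14 m.
Hydraulic radius R = A/P = 9.05 / 12.14 = 0.7453 m.

0.7453


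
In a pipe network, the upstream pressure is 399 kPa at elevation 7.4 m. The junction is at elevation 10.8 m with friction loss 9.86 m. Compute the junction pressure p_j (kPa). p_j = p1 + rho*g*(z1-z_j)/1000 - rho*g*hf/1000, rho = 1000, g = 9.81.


Junction pressure: p_j = p1 + rho*g*(z1 - z_j)/1000 - rho*g*hf/1000.
Elevation term = 1000*9.81*(7.4 - 10.8)/1000 = -33.354 kPa.
Friction term = 1000*9.81*9.86/1000 = 96.727 kPa.
p_j = 399 + -33.354 - 96.727 = 268.92 kPa.

268.92


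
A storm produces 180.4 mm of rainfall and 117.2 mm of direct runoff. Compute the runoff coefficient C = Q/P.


The runoff coefficient C = runoff depth / rainfall depth.
C = 117.2 / 180.4
  = 0.6497.

0.6497


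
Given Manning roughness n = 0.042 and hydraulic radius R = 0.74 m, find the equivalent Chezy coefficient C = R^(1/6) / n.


The Chezy coefficient relates to Manning's n through C = R^(1/6) / n.
R^(1/6) = 0.74^(1/6) = 0.951054.
C = 0.951054 / 0.042 = 22.64 m^(1/2)/s.

22.64


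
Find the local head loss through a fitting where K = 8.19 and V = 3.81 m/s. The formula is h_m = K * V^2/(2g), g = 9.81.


Minor loss formula: h_m = K * V^2/(2g).
V^2 = 3.81^2 = 14.5161.
V^2/(2g) = 14.5161 / 19.62 = 0.7399 m.
h_m = 8.19 * 0.7399 = 6.0595 m.

6.0595


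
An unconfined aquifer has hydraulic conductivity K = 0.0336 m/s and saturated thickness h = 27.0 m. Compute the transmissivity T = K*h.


Transmissivity is defined as T = K * h.
T = 0.0336 * 27.0
  = 0.9072 m^2/s.

0.9072


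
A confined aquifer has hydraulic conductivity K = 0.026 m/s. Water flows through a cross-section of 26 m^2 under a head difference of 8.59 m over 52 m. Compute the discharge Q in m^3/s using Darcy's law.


Darcy's law: Q = K * A * i, where i = dh/L.
Hydraulic gradient i = 8.59 / 52 = 0.165192.
Q = 0.026 * 26 * 0.165192
  = 0.1117 m^3/s.

0.1117


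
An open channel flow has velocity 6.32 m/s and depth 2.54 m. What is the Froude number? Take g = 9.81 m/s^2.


The Froude number is defined as Fr = V / sqrt(g*y).
g*y = 9.81 * 2.54 = 24.9174.
sqrt(g*y) = sqrt(24.9174) = 4.9917.
Fr = 6.32 / 4.9917 = 1.2661.

1.2661


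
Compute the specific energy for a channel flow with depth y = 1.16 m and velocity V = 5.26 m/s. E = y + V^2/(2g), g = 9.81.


Specific energy E = y + V^2/(2g).
Velocity head = V^2/(2g) = 5.26^2 / (2*9.81) = 27.6676 / 19.62 = 1.4102 m.
E = 1.16 + 1.4102 = 2.5702 m.

2.5702


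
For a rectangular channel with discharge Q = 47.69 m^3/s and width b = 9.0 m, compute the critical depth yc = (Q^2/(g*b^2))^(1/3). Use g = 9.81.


Using yc = (Q^2 / (g * b^2))^(1/3):
Q^2 = 47.69^2 = 2274.34.
g * b^2 = 9.81 * 9.0^2 = 9.81 * 81.0 = 794.61.
Q^2 / (g*b^2) = 2274.34 / 794.61 = 2.8622.
yc = 2.8622^(1/3) = 1.4198 m.

1.4198


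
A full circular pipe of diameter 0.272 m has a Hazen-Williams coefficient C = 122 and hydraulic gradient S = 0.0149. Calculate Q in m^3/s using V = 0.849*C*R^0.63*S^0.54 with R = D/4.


For a full circular pipe, R = D/4 = 0.272/4 = 0.068 m.
V = 0.849 * 122 * 0.068^0.63 * 0.0149^0.54
  = 0.849 * 122 * 0.183857 * 0.103162
  = 1.9646 m/s.
Pipe area A = pi*D^2/4 = pi*0.272^2/4 = 0.0581 m^2.
Q = A * V = 0.0581 * 1.9646 = 0.1142 m^3/s.

0.1142


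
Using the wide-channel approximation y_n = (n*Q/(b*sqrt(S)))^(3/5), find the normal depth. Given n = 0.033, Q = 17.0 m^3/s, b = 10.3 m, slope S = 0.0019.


We use the wide-channel approximation y_n = (n*Q/(b*sqrt(S)))^(3/5).
sqrt(S) = sqrt(0.0019) = 0.043589.
Numerator: n*Q = 0.033 * 17.0 = 0.561.
Denominator: b*sqrt(S) = 10.3 * 0.043589 = 0.448967.
arg = 1.2495.
y_n = 1.2495^(3/5) = 1.143 m.

1.143


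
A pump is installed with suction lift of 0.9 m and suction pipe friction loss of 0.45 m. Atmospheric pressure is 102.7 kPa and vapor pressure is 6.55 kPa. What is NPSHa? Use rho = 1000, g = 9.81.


NPSHa = p_atm/(rho*g) - z_s - hf_s - p_vap/(rho*g).
p_atm/(rho*g) = 102.7*1000 / (1000*9.81) = 10.469 m.
p_vap/(rho*g) = 6.55*1000 / (1000*9.81) = 0.668 m.
NPSHa = 10.469 - 0.9 - 0.45 - 0.668
      = 8.45 m.

8.45


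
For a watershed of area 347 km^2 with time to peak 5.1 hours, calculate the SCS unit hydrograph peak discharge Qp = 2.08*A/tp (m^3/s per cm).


SCS formula: Qp = 2.08 * A / tp.
Qp = 2.08 * 347 / 5.1
   = 721.76 / 5.1
   = 141.52 m^3/s per cm.

141.52


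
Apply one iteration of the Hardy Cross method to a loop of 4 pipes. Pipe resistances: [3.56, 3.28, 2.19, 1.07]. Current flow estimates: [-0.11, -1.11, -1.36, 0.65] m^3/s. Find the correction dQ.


Numerator terms (r*Q*|Q|): 3.56*-0.11*|-0.11| = -0.0431; 3.28*-1.11*|-1.11| = -4.0413; 2.19*-1.36*|-1.36| = -4.0506; 1.07*0.65*|0.65| = 0.4521.
Sum of numerator = -7.6829.
Denominator terms (r*|Q|): 3.56*|-0.11| = 0.3916; 3.28*|-1.11| = 3.6408; 2.19*|-1.36| = 2.9784; 1.07*|0.65| = 0.6955.
2 * sum of denominator = 2 * 7.7063 = 15.4126.
dQ = --7.6829 / 15.4126 = 0.4985 m^3/s.

0.4985


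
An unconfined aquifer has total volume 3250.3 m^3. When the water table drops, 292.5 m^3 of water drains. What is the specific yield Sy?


Specific yield Sy = Volume drained / Total volume.
Sy = 292.5 / 3250.3
   = 0.09.

0.09


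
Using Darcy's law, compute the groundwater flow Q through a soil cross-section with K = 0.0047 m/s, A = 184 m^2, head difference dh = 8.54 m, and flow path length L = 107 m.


Darcy's law: Q = K * A * i, where i = dh/L.
Hydraulic gradient i = 8.54 / 107 = 0.079813.
Q = 0.0047 * 184 * 0.079813
  = 0.069 m^3/s.

0.069


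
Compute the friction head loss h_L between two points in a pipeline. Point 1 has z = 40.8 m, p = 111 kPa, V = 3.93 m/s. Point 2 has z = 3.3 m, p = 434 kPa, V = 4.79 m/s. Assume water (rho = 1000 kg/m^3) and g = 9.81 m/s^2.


Total head at each section: H = z + p/(rho*g) + V^2/(2g).
H1 = 40.8 + 111*1000/(1000*9.81) + 3.93^2/(2*9.81)
   = 40.8 + 11.315 + 0.7872
   = 52.902 m.
H2 = 3.3 + 434*1000/(1000*9.81) + 4.79^2/(2*9.81)
   = 3.3 + 44.241 + 1.1694
   = 48.71 m.
h_L = H1 - H2 = 52.902 - 48.71 = 4.192 m.

4.192


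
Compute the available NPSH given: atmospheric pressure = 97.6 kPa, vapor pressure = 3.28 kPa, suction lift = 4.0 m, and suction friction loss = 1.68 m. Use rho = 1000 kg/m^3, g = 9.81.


NPSHa = p_atm/(rho*g) - z_s - hf_s - p_vap/(rho*g).
p_atm/(rho*g) = 97.6*1000 / (1000*9.81) = 9.949 m.
p_vap/(rho*g) = 3.28*1000 / (1000*9.81) = 0.334 m.
NPSHa = 9.949 - 4.0 - 1.68 - 0.334
      = 3.93 m.

3.93


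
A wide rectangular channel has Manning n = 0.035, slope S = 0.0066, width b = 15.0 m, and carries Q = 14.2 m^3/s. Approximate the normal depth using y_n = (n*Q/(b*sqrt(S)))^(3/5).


We use the wide-channel approximation y_n = (n*Q/(b*sqrt(S)))^(3/5).
sqrt(S) = sqrt(0.0066) = 0.08124.
Numerator: n*Q = 0.035 * 14.2 = 0.497.
Denominator: b*sqrt(S) = 15.0 * 0.08124 = 1.2186.
arg = 0.4078.
y_n = 0.4078^(3/5) = 0.5838 m.

0.5838


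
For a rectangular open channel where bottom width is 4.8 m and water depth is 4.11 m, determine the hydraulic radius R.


For a rectangular section:
Flow area A = b * y = 4.8 * 4.11 = 19.73 m^2.
Wetted perimeter P = b + 2y = 4.8 + 2*4.11 = 13.02 m.
Hydraulic radius R = A/P = 19.73 / 13.02 = 1.5152 m.

1.5152


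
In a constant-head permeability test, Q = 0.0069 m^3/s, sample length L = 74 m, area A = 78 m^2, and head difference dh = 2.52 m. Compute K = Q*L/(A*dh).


From K = Q*L / (A*dh):
Numerator: Q*L = 0.0069 * 74 = 0.5106.
Denominator: A*dh = 78 * 2.52 = 196.56.
K = 0.5106 / 196.56 = 0.002598 m/s.

0.002598


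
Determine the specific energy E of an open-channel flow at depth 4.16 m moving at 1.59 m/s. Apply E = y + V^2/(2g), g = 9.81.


Specific energy E = y + V^2/(2g).
Velocity head = V^2/(2g) = 1.59^2 / (2*9.81) = 2.5281 / 19.62 = 0.1289 m.
E = 4.16 + 0.1289 = 4.2889 m.

4.2889


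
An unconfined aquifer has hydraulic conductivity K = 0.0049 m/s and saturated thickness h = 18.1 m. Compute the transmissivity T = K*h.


Transmissivity is defined as T = K * h.
T = 0.0049 * 18.1
  = 0.0887 m^2/s.

0.0887


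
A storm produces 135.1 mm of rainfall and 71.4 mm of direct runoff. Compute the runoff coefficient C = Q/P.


The runoff coefficient C = runoff depth / rainfall depth.
C = 71.4 / 135.1
  = 0.5285.

0.5285


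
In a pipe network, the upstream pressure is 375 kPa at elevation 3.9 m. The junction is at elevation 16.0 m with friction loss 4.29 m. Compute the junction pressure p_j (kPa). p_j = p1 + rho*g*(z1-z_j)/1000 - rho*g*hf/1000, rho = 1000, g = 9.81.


Junction pressure: p_j = p1 + rho*g*(z1 - z_j)/1000 - rho*g*hf/1000.
Elevation term = 1000*9.81*(3.9 - 16.0)/1000 = -118.701 kPa.
Friction term = 1000*9.81*4.29/1000 = 42.085 kPa.
p_j = 375 + -118.701 - 42.085 = 214.21 kPa.

214.21


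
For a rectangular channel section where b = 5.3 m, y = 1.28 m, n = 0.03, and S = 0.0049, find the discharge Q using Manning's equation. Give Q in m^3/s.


For a rectangular channel, the cross-sectional area A = b * y = 5.3 * 1.28 = 6.78 m^2.
The wetted perimeter P = b + 2y = 5.3 + 2*1.28 = 7.86 m.
Hydraulic radius R = A/P = 6.78/7.86 = 0.8631 m.
Velocity V = (1/n)*R^(2/3)*S^(1/2) = (1/0.03)*0.8631^(2/3)*0.0049^(1/2) = 2.1152 m/s.
Discharge Q = A * V = 6.78 * 2.1152 = 14.35 m^3/s.

14.35


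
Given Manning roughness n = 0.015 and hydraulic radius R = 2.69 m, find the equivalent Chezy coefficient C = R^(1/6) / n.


The Chezy coefficient relates to Manning's n through C = R^(1/6) / n.
R^(1/6) = 2.69^(1/6) = 1.179303.
C = 1.179303 / 0.015 = 78.62 m^(1/2)/s.

78.62


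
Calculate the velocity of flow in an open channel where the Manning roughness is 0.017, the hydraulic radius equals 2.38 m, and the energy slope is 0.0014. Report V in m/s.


Manning's equation gives V = (1/n) * R^(2/3) * S^(1/2).
First, compute R^(2/3) = 2.38^(2/3) = 1.7826.
Next, S^(1/2) = 0.0014^(1/2) = 0.037417.
Then 1/n = 1/0.017 = 58.82.
V = 58.82 * 1.7826 * 0.037417 = 3.9234 m/s.

3.9234


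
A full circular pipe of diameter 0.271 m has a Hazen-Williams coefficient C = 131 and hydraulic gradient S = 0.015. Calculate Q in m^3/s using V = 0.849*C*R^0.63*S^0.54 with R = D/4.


For a full circular pipe, R = D/4 = 0.271/4 = 0.0678 m.
V = 0.849 * 131 * 0.0678^0.63 * 0.015^0.54
  = 0.849 * 131 * 0.183431 * 0.103535
  = 2.1122 m/s.
Pipe area A = pi*D^2/4 = pi*0.271^2/4 = 0.0577 m^2.
Q = A * V = 0.0577 * 2.1122 = 0.1218 m^3/s.

0.1218


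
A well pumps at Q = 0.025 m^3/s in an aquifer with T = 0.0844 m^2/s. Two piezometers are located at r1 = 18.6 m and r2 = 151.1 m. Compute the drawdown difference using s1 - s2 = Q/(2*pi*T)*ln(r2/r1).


Thiem equation: s1 - s2 = Q/(2*pi*T) * ln(r2/r1).
ln(r2/r1) = ln(151.1/18.6) = 2.0948.
Q/(2*pi*T) = 0.025 / (2*pi*0.0844) = 0.025 / 0.5303 = 0.0471.
s1 - s2 = 0.0471 * 2.0948 = 0.0988 m.

0.0988


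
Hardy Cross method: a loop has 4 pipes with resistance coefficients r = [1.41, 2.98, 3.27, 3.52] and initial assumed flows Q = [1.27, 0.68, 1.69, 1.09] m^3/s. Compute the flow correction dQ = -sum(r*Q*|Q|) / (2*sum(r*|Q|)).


Numerator terms (r*Q*|Q|): 1.41*1.27*|1.27| = 2.2742; 2.98*0.68*|0.68| = 1.378; 3.27*1.69*|1.69| = 9.3394; 3.52*1.09*|1.09| = 4.1821.
Sum of numerator = 17.1737.
Denominator terms (r*|Q|): 1.41*|1.27| = 1.7907; 2.98*|0.68| = 2.0264; 3.27*|1.69| = 5.5263; 3.52*|1.09| = 3.8368.
2 * sum of denominator = 2 * 13.1802 = 26.3604.
dQ = -17.1737 / 26.3604 = -0.6515 m^3/s.

-0.6515


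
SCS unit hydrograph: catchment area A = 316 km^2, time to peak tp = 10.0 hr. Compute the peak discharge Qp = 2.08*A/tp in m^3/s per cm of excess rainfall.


SCS formula: Qp = 2.08 * A / tp.
Qp = 2.08 * 316 / 10.0
   = 657.28 / 10.0
   = 65.73 m^3/s per cm.

65.73


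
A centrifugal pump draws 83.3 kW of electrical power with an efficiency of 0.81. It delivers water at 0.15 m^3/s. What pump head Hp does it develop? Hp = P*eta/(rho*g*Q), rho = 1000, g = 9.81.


Pump head formula: Hp = P * eta / (rho * g * Q).
Numerator: P * eta = 83.3 * 1000 * 0.81 = 67473.0 W.
Denominator: rho * g * Q = 1000 * 9.81 * 0.15 = 1471.5.
Hp = 67473.0 / 1471.5 = 45.85 m.

45.85


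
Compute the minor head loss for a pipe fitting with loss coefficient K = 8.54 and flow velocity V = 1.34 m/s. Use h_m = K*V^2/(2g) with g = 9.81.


Minor loss formula: h_m = K * V^2/(2g).
V^2 = 1.34^2 = 1.7956.
V^2/(2g) = 1.7956 / 19.62 = 0.0915 m.
h_m = 8.54 * 0.0915 = 0.7816 m.

0.7816


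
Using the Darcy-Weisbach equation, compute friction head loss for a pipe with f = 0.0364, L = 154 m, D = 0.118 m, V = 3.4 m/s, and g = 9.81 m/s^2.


Darcy-Weisbach equation: h_f = f * (L/D) * V^2/(2g).
f * L/D = 0.0364 * 154/0.118 = 47.5051.
V^2/(2g) = 3.4^2 / (2*9.81) = 11.56 / 19.62 = 0.5892 m.
h_f = 47.5051 * 0.5892 = 27.99 m.

27.99


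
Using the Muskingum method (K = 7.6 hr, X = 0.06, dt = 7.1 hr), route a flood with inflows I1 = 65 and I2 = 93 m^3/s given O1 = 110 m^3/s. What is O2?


Muskingum coefficients:
denom = 2*K*(1-X) + dt = 2*7.6*(1-0.06) + 7.1 = 21.388.
C0 = (dt - 2*K*X)/denom = (7.1 - 2*7.6*0.06)/21.388 = 0.2893.
C1 = (dt + 2*K*X)/denom = (7.1 + 2*7.6*0.06)/21.388 = 0.3746.
C2 = (2*K*(1-X) - dt)/denom = 0.3361.
O2 = C0*I2 + C1*I1 + C2*O1
   = 0.2893*93 + 0.3746*65 + 0.3361*110
   = 88.22 m^3/s.

88.22
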